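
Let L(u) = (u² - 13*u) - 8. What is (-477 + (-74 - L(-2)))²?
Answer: 328329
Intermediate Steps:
L(u) = -8 + u² - 13*u
(-477 + (-74 - L(-2)))² = (-477 + (-74 - (-8 + (-2)² - 13*(-2))))² = (-477 + (-74 - (-8 + 4 + 26)))² = (-477 + (-74 - 1*22))² = (-477 + (-74 - 22))² = (-477 - 96)² = (-573)² = 328329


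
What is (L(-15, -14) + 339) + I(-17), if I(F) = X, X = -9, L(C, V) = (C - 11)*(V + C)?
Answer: 1084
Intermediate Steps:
L(C, V) = (-11 + C)*(C + V)
I(F) = -9
(L(-15, -14) + 339) + I(-17) = (((-15)² - 11*(-15) - 11*(-14) - 15*(-14)) + 339) - 9 = ((225 + 165 + 154 + 210) + 339) - 9 = (754 + 339) - 9 = 1093 - 9 = 1084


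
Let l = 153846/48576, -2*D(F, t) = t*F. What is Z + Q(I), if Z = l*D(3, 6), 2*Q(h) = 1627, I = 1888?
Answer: 577757/736 ≈ 785.00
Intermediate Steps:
Q(h) = 1627/2 (Q(h) = (1/2)*1627 = 1627/2)
D(F, t) = -F*t/2 (D(F, t) = -t*F/2 = -F*t/2)
l = 2331/736 (l = 153846*(1/48576) = 2331/736 ≈ 3.1671)
Z = -20979/736 (Z = 2331*(-1/2*3*6)/736 = (2331/736)*(-9) = -20979/736 ≈ -28.504)
Z + Q(I) = -20979/736 + 1627/2 = 577757/736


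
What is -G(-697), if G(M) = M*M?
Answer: -485809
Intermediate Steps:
G(M) = M²
-G(-697) = -1*(-697)² = -1*485809 = -485809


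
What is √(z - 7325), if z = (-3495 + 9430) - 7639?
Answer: I*√9029 ≈ 95.021*I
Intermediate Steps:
z = -1704 (z = 5935 - 7639 = -1704)
√(z - 7325) = √(-1704 - 7325) = √(-9029) = I*√9029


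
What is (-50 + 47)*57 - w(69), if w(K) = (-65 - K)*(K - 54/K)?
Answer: 206313/23 ≈ 8970.1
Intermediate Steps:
(-50 + 47)*57 - w(69) = (-50 + 47)*57 - (54 - 1*69**2 - 65*69 + 3510/69) = -3*57 - (54 - 1*4761 - 4485 + 3510*(1/69)) = -171 - (54 - 4761 - 4485 + 1170/23) = -171 - 1*(-210246/23) = -171 + 210246/23 = 206313/23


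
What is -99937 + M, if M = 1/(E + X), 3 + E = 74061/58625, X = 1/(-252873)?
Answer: -2572999846954064/25746070247 ≈ -99938.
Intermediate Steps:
X = -1/252873 ≈ -3.9546e-6
E = -101814/58625 (E = -3 + 74061/58625 = -101814/58625 ≈ -1.7367)
M = -14824679625/25746070247 (M = 1/(-101814/58625 - 1/252873) = 1/(-25746070247/14824679625) = -14824679625/25746070247 ≈ -0.57580)
-99937 + M = -99937 - 14824679625/25746070247 = -2572999846954064/25746070247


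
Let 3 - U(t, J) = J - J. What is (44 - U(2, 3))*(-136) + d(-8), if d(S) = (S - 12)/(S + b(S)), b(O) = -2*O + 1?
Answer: -50204/9 ≈ -5578.2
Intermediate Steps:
U(t, J) = 3 (U(t, J) = 3 - (J - J) = 3 - 1*0 = 3 + 0 = 3)
b(O) = 1 - 2*O
d(S) = (-12 + S)/(1 - S) (d(S) = (S - 12)/(S + (1 - 2*S)) = (-12 + S)/(1 - S))
(44 - U(2, 3))*(-136) + d(-8) = (44 - 1*3)*(-136) + (-12 - 8)/(1 - 1*(-8)) = (44 - 3)*(-136) - 20/(1 + 8) = 41*(-136) - 20/9 = -5576 + (⅑)*(-20) = -5576 - 20/9 = -50204/9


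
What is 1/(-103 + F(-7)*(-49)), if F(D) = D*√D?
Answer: -103/834152 - 343*I*√7/834152 ≈ -0.00012348 - 0.0010879*I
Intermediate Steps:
F(D) = D^(3/2)
1/(-103 + F(-7)*(-49)) = 1/(-103 + (-7)^(3/2)*(-49)) = 1/(-103 - 7*I*√7*(-49)) = 1/(-103 + 343*I*√7)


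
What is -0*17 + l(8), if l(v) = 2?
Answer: 2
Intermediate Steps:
-0*17 + l(8) = -0*17 + 2 = -152*0 + 2 = 0 + 2 = 2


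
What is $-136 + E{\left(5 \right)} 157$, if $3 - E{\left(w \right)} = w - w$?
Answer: $335$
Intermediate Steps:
$E{\left(w \right)} = 3$ ($E{\left(w \right)} = 3 - \left(w - w\right) = 3 - 0 = 3 + 0 = 3$)
$-136 + E{\left(5 \right)} 157 = -136 + 3 \cdot 157 = -136 + 471 = 335$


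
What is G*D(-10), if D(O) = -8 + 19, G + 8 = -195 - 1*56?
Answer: -2849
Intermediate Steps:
G = -259 (G = -8 + (-195 - 1*56) = -8 + (-195 - 56) = -8 - 251 = -259)
D(O) = 11
G*D(-10) = -259*11 = -2849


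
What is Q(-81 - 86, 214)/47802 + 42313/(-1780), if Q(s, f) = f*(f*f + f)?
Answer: 7751741587/42543780 ≈ 182.21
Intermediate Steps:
Q(s, f) = f*(f + f²) (Q(s, f) = f*(f² + f) = f*(f + f²))
Q(-81 - 86, 214)/47802 + 42313/(-1780) = (214²*(1 + 214))/47802 + 42313/(-1780) = (45796*215)*(1/47802) + 42313*(-1/1780) = 9846140*(1/47802) - 42313/1780 = 4923070/23901 - 42313/1780 = 7751741587/42543780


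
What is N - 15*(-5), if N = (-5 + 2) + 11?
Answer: 83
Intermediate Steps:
N = 8 (N = -3 + 11 = 8)
N - 15*(-5) = 8 - 15*(-5) = 8 + 75 = 83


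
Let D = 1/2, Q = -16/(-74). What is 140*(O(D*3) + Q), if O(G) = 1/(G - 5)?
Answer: -360/37 ≈ -9.7297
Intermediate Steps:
Q = 8/37 (Q = -16*(-1/74) = 8/37 ≈ 0.21622)
D = ½ ≈ 0.50000
O(G) = 1/(-5 + G)
140*(O(D*3) + Q) = 140*(1/(-5 + (½)*3) + 8/37) = 140*(1/(-5 + 3/2) + 8/37) = 140*(1/(-7/2) + 8/37) = 140*(-2/7 + 8/37) = 140*(-18/259) = -360/37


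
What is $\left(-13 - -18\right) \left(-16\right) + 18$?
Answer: $-62$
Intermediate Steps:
$\left(-13 - -18\right) \left(-16\right) + 18 = \left(-13 + 18\right) \left(-16\right) + 18 = 5 \left(-16\right) + 18 = -80 + 18 = -62$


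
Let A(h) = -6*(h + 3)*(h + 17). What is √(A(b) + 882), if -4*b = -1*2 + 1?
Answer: 3*√970/4 ≈ 23.359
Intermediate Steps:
b = ¼ (b = -(-1*2 + 1)/4 = -(-2 + 1)/4 = -¼*(-1) = ¼ ≈ 0.25000)
A(h) = -6*(3 + h)*(17 + h)
√(A(b) + 882) = √((-306 - 120*¼ - 6*(¼)²) + 882) = √((-306 - 30 - 6*1/16) + 882) = √((-306 - 30 - 3/8) + 882) = √(-2691/8 + 882) = √(4365/8) = 3*√970/4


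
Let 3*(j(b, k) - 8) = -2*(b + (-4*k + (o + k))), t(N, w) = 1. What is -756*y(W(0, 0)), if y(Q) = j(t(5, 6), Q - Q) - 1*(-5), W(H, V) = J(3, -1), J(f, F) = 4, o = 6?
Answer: -6300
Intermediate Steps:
W(H, V) = 4
j(b, k) = 4 + 2*k - 2*b/3 (j(b, k) = 8 + (-2*(b + (-4*k + (6 + k))))/3 = 8 + (-2*(b + (6 - 3*k)))/3 = 8 + (-2*(6 + b - 3*k))/3 = 8 + (-12 - 2*b + 6*k)/3 = 8 + (-4 + 2*k - 2*b/3) = 4 + 2*k - 2*b/3)
y(Q) = 25/3 (y(Q) = (4 + 2*(Q - Q) - ⅔*1) - 1*(-5) = (4 + 2*0 - ⅔) + 5 = (4 + 0 - ⅔) + 5 = 10/3 + 5 = 25/3)
-756*y(W(0, 0)) = -756*25/3 = -6300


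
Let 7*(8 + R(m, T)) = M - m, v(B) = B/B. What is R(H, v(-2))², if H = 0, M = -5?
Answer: 3721/49 ≈ 75.939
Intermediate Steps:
v(B) = 1
R(m, T) = -61/7 - m/7 (R(m, T) = -8 + (-5 - m)/7 = -8 + (-5/7 - m/7) = -61/7 - m/7)
R(H, v(-2))² = (-61/7 - ⅐*0)² = (-61/7 + 0)² = (-61/7)² = 3721/49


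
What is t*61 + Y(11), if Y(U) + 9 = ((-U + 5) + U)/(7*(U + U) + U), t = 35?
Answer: 70159/33 ≈ 2126.0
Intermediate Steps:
Y(U) = -9 + 1/(3*U) (Y(U) = -9 + ((-U + 5) + U)/(7*(U + U) + U) = -9 + ((5 - U) + U)/(7*(2*U) + U) = -9 + 5/(14*U + U) = -9 + 5/((15*U)) = -9 + 5*(1/(15*U)) = -9 + 1/(3*U))
t*61 + Y(11) = 35*61 + (-9 + (1/3)/11) = 2135 + (-9 + (1/3)*(1/11)) = 2135 + (-9 + 1/33) = 2135 - 296/33 = 70159/33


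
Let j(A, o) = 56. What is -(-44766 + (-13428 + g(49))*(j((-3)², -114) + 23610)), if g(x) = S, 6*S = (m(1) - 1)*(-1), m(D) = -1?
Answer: 953471776/3 ≈ 3.1782e+8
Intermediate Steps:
S = ⅓ (S = ((-1 - 1)*(-1))/6 = (-2*(-1))/6 = (⅙)*2 = ⅓ ≈ 0.33333)
g(x) = ⅓
-(-44766 + (-13428 + g(49))*(j((-3)², -114) + 23610)) = -(-44766 + (-13428 + ⅓)*(56 + 23610)) = -(-44766 - 40283/3*23666) = -(-44766 - 953337478/3) = -1*(-953471776/3) = 953471776/3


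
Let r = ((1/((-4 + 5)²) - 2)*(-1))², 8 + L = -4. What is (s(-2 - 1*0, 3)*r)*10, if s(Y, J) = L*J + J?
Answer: -330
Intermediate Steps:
L = -12 (L = -8 - 4 = -12)
s(Y, J) = -11*J (s(Y, J) = -12*J + J = -11*J)
r = 1 (r = ((1/(1²) - 2)*(-1))² = ((1/1 - 2)*(-1))² = ((1 - 2)*(-1))² = (-1*(-1))² = 1² = 1)
(s(-2 - 1*0, 3)*r)*10 = (-11*3*1)*10 = -33*1*10 = -33*10 = -330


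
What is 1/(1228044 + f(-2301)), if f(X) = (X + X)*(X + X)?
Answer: 1/22406448 ≈ 4.4630e-8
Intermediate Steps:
f(X) = 4*X² (f(X) = (2*X)*(2*X) = 4*X²)
1/(1228044 + f(-2301)) = 1/(1228044 + 4*(-2301)²) = 1/(1228044 + 4*5294601) = 1/(1228044 + 21178404) = 1/22406448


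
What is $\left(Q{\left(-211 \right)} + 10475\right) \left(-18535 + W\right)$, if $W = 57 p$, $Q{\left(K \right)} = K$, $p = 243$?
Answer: $-48076576$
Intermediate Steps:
$W = 13851$ ($W = 57 \cdot 243 = 13851$)
$\left(Q{\left(-211 \right)} + 10475\right) \left(-18535 + W\right) = \left(-211 + 10475\right) \left(-18535 + 13851\right) = 10264 \left(-4684\right) = -48076576$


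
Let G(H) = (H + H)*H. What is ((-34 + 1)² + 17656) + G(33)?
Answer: 20923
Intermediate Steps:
G(H) = 2*H² (G(H) = (2*H)*H = 2*H²)
((-34 + 1)² + 17656) + G(33) = ((-34 + 1)² + 17656) + 2*33² = ((-33)² + 17656) + 2*1089 = (1089 + 17656) + 2178 = 18745 + 2178 = 20923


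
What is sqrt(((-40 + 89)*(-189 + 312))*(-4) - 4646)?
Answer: I*sqrt(28754) ≈ 169.57*I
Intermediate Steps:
sqrt(((-40 + 89)*(-189 + 312))*(-4) - 4646) = sqrt((49*123)*(-4) - 4646) = sqrt(6027*(-4) - 4646) = sqrt(-24108 - 4646) = sqrt(-28754) = I*sqrt(28754)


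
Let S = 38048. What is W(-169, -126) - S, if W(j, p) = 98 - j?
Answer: -37781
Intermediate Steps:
W(-169, -126) - S = (98 - 1*(-169)) - 1*38048 = (98 + 169) - 38048 = 267 - 38048 = -37781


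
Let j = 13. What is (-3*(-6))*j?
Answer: 234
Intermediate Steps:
(-3*(-6))*j = -3*(-6)*13 = 18*13 = 234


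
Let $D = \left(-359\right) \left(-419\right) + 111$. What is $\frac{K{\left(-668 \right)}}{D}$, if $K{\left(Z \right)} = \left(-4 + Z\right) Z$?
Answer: $\frac{112224}{37633} \approx 2.9821$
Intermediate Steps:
$K{\left(Z \right)} = Z \left(-4 + Z\right)$
$D = 150532$ ($D = 150421 + 111 = 150532$)
$\frac{K{\left(-668 \right)}}{D} = \frac{\left(-668\right) \left(-4 - 668\right)}{150532} = \left(-668\right) \left(-672\right) \frac{1}{150532} = 448896 \cdot \frac{1}{150532} = \frac{112224}{37633}$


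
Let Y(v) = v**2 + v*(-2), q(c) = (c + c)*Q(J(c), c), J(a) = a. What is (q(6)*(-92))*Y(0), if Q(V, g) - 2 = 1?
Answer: 0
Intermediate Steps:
Q(V, g) = 3 (Q(V, g) = 2 + 1 = 3)
q(c) = 6*c (q(c) = (c + c)*3 = (2*c)*3 = 6*c)
Y(v) = v**2 - 2*v
(q(6)*(-92))*Y(0) = ((6*6)*(-92))*(0*(-2 + 0)) = (36*(-92))*(0*(-2)) = -3312*0 = 0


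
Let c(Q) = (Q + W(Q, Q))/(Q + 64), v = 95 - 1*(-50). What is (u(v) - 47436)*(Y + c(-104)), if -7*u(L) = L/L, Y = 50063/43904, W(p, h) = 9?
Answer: -51247399755/307328 ≈ -1.6675e+5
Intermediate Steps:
v = 145 (v = 95 + 50 = 145)
c(Q) = (9 + Q)/(64 + Q) (c(Q) = (Q + 9)/(Q + 64) = (9 + Q)/(64 + Q))
Y = 50063/43904 (Y = 50063*(1/43904) = 50063/43904 ≈ 1.1403)
u(L) = -⅐ (u(L) = -L/(7*L) = -⅐*1 = -⅐)
(u(v) - 47436)*(Y + c(-104)) = (-⅐ - 47436)*(50063/43904 + (9 - 104)/(64 - 104)) = -332053*(50063/43904 - 95/(-40))/7 = -332053*(50063/43904 - 1/40*(-95))/7 = -332053*(50063/43904 + 19/8)/7 = -332053/7*154335/43904 = -51247399755/307328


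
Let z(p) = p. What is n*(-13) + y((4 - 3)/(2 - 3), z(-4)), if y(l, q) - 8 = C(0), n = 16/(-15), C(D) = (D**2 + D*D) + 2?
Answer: 358/15 ≈ 23.867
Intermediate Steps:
C(D) = 2 + 2*D**2 (C(D) = (D**2 + D**2) + 2 = 2*D**2 + 2 = 2 + 2*D**2)
n = -16/15 (n = 16*(-1/15) = -16/15 ≈ -1.0667)
y(l, q) = 10 (y(l, q) = 8 + (2 + 2*0**2) = 8 + (2 + 2*0) = 8 + (2 + 0) = 8 + 2 = 10)
n*(-13) + y((4 - 3)/(2 - 3), z(-4)) = -16/15*(-13) + 10 = 208/15 + 10 = 358/15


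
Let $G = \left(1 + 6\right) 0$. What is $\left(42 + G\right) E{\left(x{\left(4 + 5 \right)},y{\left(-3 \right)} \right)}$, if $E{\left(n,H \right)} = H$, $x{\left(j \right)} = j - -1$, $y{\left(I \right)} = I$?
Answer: $-126$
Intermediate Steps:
$x{\left(j \right)} = 1 + j$ ($x{\left(j \right)} = j + 1 = 1 + j$)
$G = 0$ ($G = 7 \cdot 0 = 0$)
$\left(42 + G\right) E{\left(x{\left(4 + 5 \right)},y{\left(-3 \right)} \right)} = \left(42 + 0\right) \left(-3\right) = 42 \left(-3\right) = -126$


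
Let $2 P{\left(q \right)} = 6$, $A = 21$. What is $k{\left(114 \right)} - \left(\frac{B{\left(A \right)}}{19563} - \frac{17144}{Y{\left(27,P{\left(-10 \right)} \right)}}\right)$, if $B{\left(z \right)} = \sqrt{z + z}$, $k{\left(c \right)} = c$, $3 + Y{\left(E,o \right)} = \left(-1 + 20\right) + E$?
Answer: $\frac{22046}{43} - \frac{\sqrt{42}}{19563} \approx 512.7$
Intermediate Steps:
$P{\left(q \right)} = 3$ ($P{\left(q \right)} = \frac{1}{2} \cdot 6 = 3$)
$Y{\left(E,o \right)} = 16 + E$ ($Y{\left(E,o \right)} = -3 + \left(\left(-1 + 20\right) + E\right) = -3 + \left(19 + E\right) = 16 + E$)
$B{\left(z \right)} = \sqrt{2} \sqrt{z}$ ($B{\left(z \right)} = \sqrt{2 z} = \sqrt{2} \sqrt{z}$)
$k{\left(114 \right)} - \left(\frac{B{\left(A \right)}}{19563} - \frac{17144}{Y{\left(27,P{\left(-10 \right)} \right)}}\right) = 114 - \left(\frac{\sqrt{2} \sqrt{21}}{19563} - \frac{17144}{16 + 27}\right) = 114 - \left(\sqrt{42} \cdot \frac{1}{19563} - \frac{17144}{43}\right) = 114 - \left(\frac{\sqrt{42}}{19563} - \frac{17144}{43}\right) = 114 - \left(- \frac{17144}{43} + \frac{\sqrt{42}}{19563}\right) = 114 + \left(\frac{17144}{43} - \frac{\sqrt{42}}{19563}\right) = \frac{22046}{43} - \frac{\sqrt{42}}{19563}$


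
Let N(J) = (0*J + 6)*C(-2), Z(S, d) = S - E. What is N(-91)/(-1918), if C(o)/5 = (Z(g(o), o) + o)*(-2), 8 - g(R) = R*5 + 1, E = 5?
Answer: 300/959 ≈ 0.31283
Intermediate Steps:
g(R) = 7 - 5*R (g(R) = 8 - (R*5 + 1) = 8 - (5*R + 1) = 8 - (1 + 5*R) = 8 + (-1 - 5*R) = 7 - 5*R)
Z(S, d) = -5 + S (Z(S, d) = S - 1*5 = S - 5 = -5 + S)
C(o) = -20 + 40*o (C(o) = 5*(((-5 + (7 - 5*o)) + o)*(-2)) = 5*(((2 - 5*o) + o)*(-2)) = 5*((2 - 4*o)*(-2)) = 5*(-4 + 8*o) = -20 + 40*o)
N(J) = -600 (N(J) = (0*J + 6)*(-20 + 40*(-2)) = (0 + 6)*(-20 - 80) = 6*(-100) = -600)
N(-91)/(-1918) = -600/(-1918) = -600*(-1/1918) = 300/959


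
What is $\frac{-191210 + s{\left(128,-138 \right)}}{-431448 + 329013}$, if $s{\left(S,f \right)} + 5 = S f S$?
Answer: $\frac{2452207}{102435} \approx 23.939$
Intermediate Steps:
$s{\left(S,f \right)} = -5 + f S^{2}$ ($s{\left(S,f \right)} = -5 + S f S = -5 + f S^{2}$)
$\frac{-191210 + s{\left(128,-138 \right)}}{-431448 + 329013} = \frac{-191210 - \left(5 + 138 \cdot 128^{2}\right)}{-431448 + 329013} = \frac{-191210 - 2260997}{-102435} = \left(-191210 - 2260997\right) \left(- \frac{1}{102435}\right) = \left(-2452207\right) \left(- \frac{1}{102435}\right) = \frac{2452207}{102435}$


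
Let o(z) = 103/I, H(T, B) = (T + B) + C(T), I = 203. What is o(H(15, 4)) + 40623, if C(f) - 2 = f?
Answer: 8246572/203 ≈ 40624.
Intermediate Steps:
C(f) = 2 + f
H(T, B) = 2 + B + 2*T (H(T, B) = (T + B) + (2 + T) = (B + T) + (2 + T) = 2 + B + 2*T)
o(z) = 103/203
o(H(15, 4)) + 40623 = 103/203 + 40623 = 8246572/203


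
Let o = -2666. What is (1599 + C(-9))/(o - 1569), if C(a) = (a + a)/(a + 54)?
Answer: -7993/21175 ≈ -0.37747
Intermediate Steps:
C(a) = 2*a/(54 + a) (C(a) = (2*a)/(54 + a) = 2*a/(54 + a))
(1599 + C(-9))/(o - 1569) = (1599 + 2*(-9)/(54 - 9))/(-2666 - 1569) = (1599 + 2*(-9)/45)/(-4235) = (1599 + 2*(-9)*(1/45))*(-1/4235) = (1599 - ⅖)*(-1/4235) = (7993/5)*(-1/4235) = -7993/21175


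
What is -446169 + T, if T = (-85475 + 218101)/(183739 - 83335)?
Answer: -22398509825/50202 ≈ -4.4617e+5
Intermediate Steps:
T = 66313/50202 (T = 132626/100404 = 132626*(1/100404) = 66313/50202 ≈ 1.3209)
-446169 + T = -446169 + 66313/50202 = -22398509825/50202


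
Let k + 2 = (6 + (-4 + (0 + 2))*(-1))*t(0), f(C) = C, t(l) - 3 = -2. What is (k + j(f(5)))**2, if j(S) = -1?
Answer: 25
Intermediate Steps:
t(l) = 1 (t(l) = 3 - 2 = 1)
k = 6 (k = -2 + (6 + (-4 + (0 + 2))*(-1))*1 = -2 + (6 + (-4 + 2)*(-1))*1 = -2 + (6 - 2*(-1))*1 = -2 + (6 + 2)*1 = -2 + 8*1 = -2 + 8 = 6)
(k + j(f(5)))**2 = (6 - 1)**2 = 5**2 = 25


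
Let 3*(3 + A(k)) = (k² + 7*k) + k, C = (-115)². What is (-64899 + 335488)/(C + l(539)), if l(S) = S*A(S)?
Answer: 811767/158949811 ≈ 0.0051071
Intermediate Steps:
C = 13225
A(k) = -3 + k²/3 + 8*k/3 (A(k) = -3 + ((k² + 7*k) + k)/3 = -3 + (k² + 8*k)/3 = -3 + (k²/3 + 8*k/3) = -3 + k²/3 + 8*k/3)
l(S) = S*(-3 + S²/3 + 8*S/3)
(-64899 + 335488)/(C + l(539)) = (-64899 + 335488)/(13225 + (⅓)*539*(-9 + 539² + 8*539)) = 270589/(13225 + (⅓)*539*(-9 + 290521 + 4312)) = 270589/(13225 + (⅓)*539*294824) = 270589/(13225 + 158910136/3) = 270589/(158949811/3) = 270589*(3/158949811) = 811767/158949811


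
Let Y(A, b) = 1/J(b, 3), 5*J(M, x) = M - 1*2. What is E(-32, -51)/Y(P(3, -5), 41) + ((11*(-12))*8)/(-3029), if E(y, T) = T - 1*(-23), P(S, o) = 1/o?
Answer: -3302388/15145 ≈ -218.05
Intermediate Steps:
E(y, T) = 23 + T (E(y, T) = T + 23 = 23 + T)
J(M, x) = -⅖ + M/5 (J(M, x) = (M - 1*2)/5 = (M - 2)/5 = (-2 + M)/5 = -⅖ + M/5)
Y(A, b) = 1/(-⅖ + b/5)
E(-32, -51)/Y(P(3, -5), 41) + ((11*(-12))*8)/(-3029) = (23 - 51)/((5/(-2 + 41))) + ((11*(-12))*8)/(-3029) = -28/(5/39) - 132*8*(-1/3029) = -28/(5*(1/39)) - 1056*(-1/3029) = -28/5/39 + 1056/3029 = -28*39/5 + 1056/3029 = -1092/5 + 1056/3029 = -3302388/15145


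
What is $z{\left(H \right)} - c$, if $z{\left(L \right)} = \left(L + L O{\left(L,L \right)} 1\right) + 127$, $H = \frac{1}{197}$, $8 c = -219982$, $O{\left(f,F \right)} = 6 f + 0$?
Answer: $\frac{4288356503}{155236} \approx 27625.0$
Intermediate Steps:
$O{\left(f,F \right)} = 6 f$
$c = - \frac{109991}{4}$ ($c = \frac{1}{8} \left(-219982\right) = - \frac{109991}{4} \approx -27498.0$)
$H = \frac{1}{197} \approx 0.0050761$
$z{\left(L \right)} = 127 + L + 6 L^{2}$ ($z{\left(L \right)} = \left(L + L 6 L 1\right) + 127 = \left(L + 6 L^{2} \cdot 1\right) + 127 = \left(L + 6 L^{2}\right) + 127 = 127 + L + 6 L^{2}$)
$z{\left(H \right)} - c = \left(127 + \frac{1}{197} + \frac{6}{38809}\right) - - \frac{109991}{4} = \left(127 + \frac{1}{197} + 6 \cdot \frac{1}{38809}\right) + \frac{109991}{4} = \left(127 + \frac{1}{197} + \frac{6}{38809}\right) + \frac{109991}{4} = \frac{4928946}{38809} + \frac{109991}{4} = \frac{4288356503}{155236}$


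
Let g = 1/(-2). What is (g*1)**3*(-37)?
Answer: 37/8 ≈ 4.6250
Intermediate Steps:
g = -1/2 ≈ -0.50000
(g*1)**3*(-37) = (-1/2*1)**3*(-37) = (-1/2)**3*(-37) = -1/8*(-37) = 37/8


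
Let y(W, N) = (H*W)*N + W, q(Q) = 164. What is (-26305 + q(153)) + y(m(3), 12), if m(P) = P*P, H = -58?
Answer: -32396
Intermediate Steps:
m(P) = P²
y(W, N) = W - 58*N*W (y(W, N) = (-58*W)*N + W = -58*N*W + W = W - 58*N*W)
(-26305 + q(153)) + y(m(3), 12) = (-26305 + 164) + 3²*(1 - 58*12) = -26141 + 9*(1 - 696) = -26141 + 9*(-695) = -26141 - 6255 = -32396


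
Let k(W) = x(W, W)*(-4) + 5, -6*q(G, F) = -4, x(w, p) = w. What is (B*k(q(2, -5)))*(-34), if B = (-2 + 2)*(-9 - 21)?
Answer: 0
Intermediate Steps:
q(G, F) = ⅔ (q(G, F) = -⅙*(-4) = ⅔)
B = 0 (B = 0*(-30) = 0)
k(W) = 5 - 4*W (k(W) = W*(-4) + 5 = -4*W + 5 = 5 - 4*W)
(B*k(q(2, -5)))*(-34) = (0*(5 - 4*⅔))*(-34) = (0*(5 - 8/3))*(-34) = (0*(7/3))*(-34) = 0*(-34) = 0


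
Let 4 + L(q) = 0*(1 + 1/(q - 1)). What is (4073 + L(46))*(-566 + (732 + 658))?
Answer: 3352856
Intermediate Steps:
L(q) = -4 (L(q) = -4 + 0*(1 + 1/(q - 1)) = -4 + 0*(1 + 1/(-1 + q)) = -4 + 0 = -4)
(4073 + L(46))*(-566 + (732 + 658)) = (4073 - 4)*(-566 + (732 + 658)) = 4069*(-566 + 1390) = 4069*824 = 3352856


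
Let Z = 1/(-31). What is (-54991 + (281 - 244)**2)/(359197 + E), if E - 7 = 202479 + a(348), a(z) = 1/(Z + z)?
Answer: -289210257/3029437276 ≈ -0.095467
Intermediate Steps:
Z = -1/31 ≈ -0.032258
a(z) = 1/(-1/31 + z)
E = 2184216513/10787 (E = 7 + (202479 + 31/(-1 + 31*348)) = 7 + (202479 + 31/(-1 + 10788)) = 7 + (202479 + 31/10787) = 7 + 2184141004/10787 = 2184216513/10787 ≈ 2.0249e+5)
(-54991 + (281 - 244)**2)/(359197 + E) = (-54991 + (281 - 244)**2)/(359197 + 2184216513/10787) = (-54991 + 37**2)/(6058874552/10787) = (-54991 + 1369)*(10787/6058874552) = -53622*10787/6058874552 = -289210257/3029437276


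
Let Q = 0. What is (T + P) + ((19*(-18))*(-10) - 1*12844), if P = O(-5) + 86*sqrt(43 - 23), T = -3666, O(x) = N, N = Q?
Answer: -13090 + 172*sqrt(5) ≈ -12705.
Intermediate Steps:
N = 0
O(x) = 0
P = 172*sqrt(5) (P = 0 + 86*sqrt(43 - 23) = 0 + 86*sqrt(20) = 0 + 86*(2*sqrt(5)) = 0 + 172*sqrt(5) = 172*sqrt(5) ≈ 384.60)
(T + P) + ((19*(-18))*(-10) - 1*12844) = (-3666 + 172*sqrt(5)) + ((19*(-18))*(-10) - 1*12844) = (-3666 + 172*sqrt(5)) + (-342*(-10) - 12844) = (-3666 + 172*sqrt(5)) + (3420 - 12844) = (-3666 + 172*sqrt(5)) - 9424 = -13090 + 172*sqrt(5)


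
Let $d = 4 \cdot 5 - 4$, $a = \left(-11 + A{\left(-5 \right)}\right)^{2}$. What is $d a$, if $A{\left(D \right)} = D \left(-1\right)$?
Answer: $576$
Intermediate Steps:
$A{\left(D \right)} = - D$
$a = 36$ ($a = \left(-11 - -5\right)^{2} = \left(-11 + 5\right)^{2} = \left(-6\right)^{2} = 36$)
$d = 16$ ($d = 20 - 4 = 16$)
$d a = 16 \cdot 36 = 576$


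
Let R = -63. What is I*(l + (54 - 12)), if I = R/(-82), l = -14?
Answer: 882/41 ≈ 21.512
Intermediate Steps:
I = 63/82 (I = -63/(-82) = -63*(-1/82) = 63/82 ≈ 0.76829)
I*(l + (54 - 12)) = 63*(-14 + (54 - 12))/82 = 63*(-14 + 42)/82 = (63/82)*28 = 882/41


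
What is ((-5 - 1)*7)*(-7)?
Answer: 294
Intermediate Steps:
((-5 - 1)*7)*(-7) = -6*7*(-7) = -42*(-7) = 294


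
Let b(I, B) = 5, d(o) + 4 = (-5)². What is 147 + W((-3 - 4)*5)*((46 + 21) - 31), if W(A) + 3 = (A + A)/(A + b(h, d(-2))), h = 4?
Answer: 123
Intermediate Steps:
d(o) = 21 (d(o) = -4 + (-5)² = -4 + 25 = 21)
W(A) = -3 + 2*A/(5 + A) (W(A) = -3 + (A + A)/(A + 5) = -3 + (2*A)/(5 + A) = -3 + 2*A/(5 + A))
147 + W((-3 - 4)*5)*((46 + 21) - 31) = 147 + ((-15 - (-3 - 4)*5)/(5 + (-3 - 4)*5))*((46 + 21) - 31) = 147 + ((-15 - (-7)*5)/(5 - 7*5))*(67 - 31) = 147 + ((-15 - 1*(-35))/(5 - 35))*36 = 147 + ((-15 + 35)/(-30))*36 = 147 - 1/30*20*36 = 147 - ⅔*36 = 147 - 24 = 123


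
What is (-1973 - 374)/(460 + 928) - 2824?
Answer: -3922059/1388 ≈ -2825.7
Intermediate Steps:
(-1973 - 374)/(460 + 928) - 2824 = -2347/1388 - 2824 = -3922059/1388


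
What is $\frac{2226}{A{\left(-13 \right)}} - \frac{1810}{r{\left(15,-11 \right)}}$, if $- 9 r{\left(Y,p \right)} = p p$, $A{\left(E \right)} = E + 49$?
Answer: $\frac{142631}{726} \approx 196.46$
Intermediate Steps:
$A{\left(E \right)} = 49 + E$
$r{\left(Y,p \right)} = - \frac{p^{2}}{9}$ ($r{\left(Y,p \right)} = - \frac{p p}{9} = - \frac{p^{2}}{9}$)
$\frac{2226}{A{\left(-13 \right)}} - \frac{1810}{r{\left(15,-11 \right)}} = \frac{2226}{49 - 13} - \frac{1810}{\left(- \frac{1}{9}\right) \left(-11\right)^{2}} = \frac{2226}{36} - \frac{1810}{\left(- \frac{1}{9}\right) 121} = 2226 \cdot \frac{1}{36} - \frac{1810}{- \frac{121}{9}} = \frac{371}{6} - - \frac{16290}{121} = \frac{371}{6} + \frac{16290}{121} = \frac{142631}{726}$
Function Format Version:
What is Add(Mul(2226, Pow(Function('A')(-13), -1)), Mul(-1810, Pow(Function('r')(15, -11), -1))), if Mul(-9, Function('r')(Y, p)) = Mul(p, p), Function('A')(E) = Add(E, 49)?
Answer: Rational(142631, 726) ≈ 196.46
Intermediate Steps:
Function('A')(E) = Add(49, E)
Function('r')(Y, p) = Mul(Rational(-1, 9), Pow(p, 2)) (Function('r')(Y, p) = Mul(Rational(-1, 9), Mul(p, p)) = Mul(Rational(-1, 9), Pow(p, 2)))
Add(Mul(2226, Pow(Function('A')(-13), -1)), Mul(-1810, Pow(Function('r')(15, -11), -1))) = Add(Mul(2226, Pow(Add(49, -13), -1)), Mul(-1810, Pow(Mul(Rational(-1, 9), Pow(-11, 2)), -1))) = Add(Mul(2226, Pow(36, -1)), Mul(-1810, Pow(Mul(Rational(-1, 9), 121), -1))) = Add(Mul(2226, Rational(1, 36)), Mul(-1810, Pow(Rational(-121, 9), -1))) = Add(Rational(371, 6), Mul(-1810, Rational(-9, 121))) = Add(Rational(371, 6), Rational(16290, 121)) = Rational(142631, 726)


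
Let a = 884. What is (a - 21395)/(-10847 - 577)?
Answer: 6837/3808 ≈ 1.7954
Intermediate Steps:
(a - 21395)/(-10847 - 577) = (884 - 21395)/(-10847 - 577) = -20511/(-11424) = -20511*(-1/11424) = 6837/3808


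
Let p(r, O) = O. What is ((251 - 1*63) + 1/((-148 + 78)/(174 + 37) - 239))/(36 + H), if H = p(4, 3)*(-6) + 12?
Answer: 9493601/1514970 ≈ 6.2665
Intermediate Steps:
H = -6 (H = 3*(-6) + 12 = -18 + 12 = -6)
((251 - 1*63) + 1/((-148 + 78)/(174 + 37) - 239))/(36 + H) = ((251 - 1*63) + 1/((-148 + 78)/(174 + 37) - 239))/(36 - 6) = ((251 - 63) + 1/(-70/211 - 239))/30 = (188 + 1/(-70*1/211 - 239))*(1/30) = (188 + 1/(-70/211 - 239))*(1/30) = (188 + 1/(-50499/211))*(1/30) = (188 - 211/50499)*(1/30) = (9493601/50499)*(1/30) = 9493601/1514970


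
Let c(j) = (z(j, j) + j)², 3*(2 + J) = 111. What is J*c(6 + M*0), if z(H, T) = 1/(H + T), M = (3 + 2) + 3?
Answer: 186515/144 ≈ 1295.2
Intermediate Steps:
J = 35 (J = -2 + (⅓)*111 = -2 + 37 = 35)
M = 8 (M = 5 + 3 = 8)
c(j) = (j + 1/(2*j))² (c(j) = (1/(j + j) + j)² = (1/(2*j) + j)² = (j + 1/(2*j))²)
J*c(6 + M*0) = 35*((6 + 8*0) + 1/(2*(6 + 8*0)))² = 35*((6 + 0) + 1/(2*(6 + 0)))² = 35*(6 + (½)/6)² = 35*(6 + (½)*(⅙))² = 35*(6 + 1/12)² = 35*(73/12)² = 35*(5329/144) = 186515/144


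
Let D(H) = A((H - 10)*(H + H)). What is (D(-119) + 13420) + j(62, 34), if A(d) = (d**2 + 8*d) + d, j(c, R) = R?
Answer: 942902576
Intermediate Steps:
A(d) = d**2 + 9*d
D(H) = 2*H*(-10 + H)*(9 + 2*H*(-10 + H)) (D(H) = ((H - 10)*(H + H))*(9 + (H - 10)*(H + H)) = ((-10 + H)*(2*H))*(9 + (-10 + H)*(2*H)) = (2*H*(-10 + H))*(9 + 2*H*(-10 + H)) = 2*H*(-10 + H)*(9 + 2*H*(-10 + H)))
(D(-119) + 13420) + j(62, 34) = (2*(-119)*(-10 - 119)*(9 + 2*(-119)*(-10 - 119)) + 13420) + 34 = (2*(-119)*(-129)*(9 + 2*(-119)*(-129)) + 13420) + 34 = (2*(-119)*(-129)*(9 + 30702) + 13420) + 34 = (2*(-119)*(-129)*30711 + 13420) + 34 = (942889122 + 13420) + 34 = 942902542 + 34 = 942902576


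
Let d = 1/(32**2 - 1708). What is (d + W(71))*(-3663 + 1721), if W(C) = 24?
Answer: -15938965/342 ≈ -46605.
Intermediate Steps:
d = -1/684 (d = 1/(1024 - 1708) = 1/(-684) = -1/684 ≈ -0.0014620)
(d + W(71))*(-3663 + 1721) = (-1/684 + 24)*(-3663 + 1721) = (16415/684)*(-1942) = -15938965/342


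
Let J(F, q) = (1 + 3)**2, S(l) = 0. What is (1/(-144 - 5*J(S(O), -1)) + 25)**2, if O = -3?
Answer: 31348801/50176 ≈ 624.78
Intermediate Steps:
J(F, q) = 16 (J(F, q) = 4**2 = 16)
(1/(-144 - 5*J(S(O), -1)) + 25)**2 = (1/(-144 - 5*16) + 25)**2 = (1/(-144 - 80) + 25)**2 = (1/(-224) + 25)**2 = (-1/224 + 25)**2 = (5599/224)**2 = 31348801/50176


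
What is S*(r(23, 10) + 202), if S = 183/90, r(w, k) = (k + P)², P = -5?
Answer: 13847/30 ≈ 461.57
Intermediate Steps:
r(w, k) = (-5 + k)² (r(w, k) = (k - 5)² = (-5 + k)²)
S = 61/30 (S = 183*(1/90) = 61/30 ≈ 2.0333)
S*(r(23, 10) + 202) = 61*((-5 + 10)² + 202)/30 = 61*(5² + 202)/30 = 61*(25 + 202)/30 = (61/30)*227 = 13847/30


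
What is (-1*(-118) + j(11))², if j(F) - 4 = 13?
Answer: 18225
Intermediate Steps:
j(F) = 17 (j(F) = 4 + 13 = 17)
(-1*(-118) + j(11))² = (-1*(-118) + 17)² = (118 + 17)² = 135² = 18225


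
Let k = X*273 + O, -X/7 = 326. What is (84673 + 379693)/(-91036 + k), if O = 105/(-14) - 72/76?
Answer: -17645908/27133157 ≈ -0.65034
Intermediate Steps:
O = -321/38 (O = 105*(-1/14) - 72*1/76 = -15/2 - 18/19 = -321/38 ≈ -8.4474)
X = -2282 (X = -7*326 = -2282)
k = -23673789/38 (k = -2282*273 - 321/38 = -622986 - 321/38 = -23673789/38 ≈ -6.2299e+5)
(84673 + 379693)/(-91036 + k) = (84673 + 379693)/(-91036 - 23673789/38) = 464366/(-27133157/38) = 464366*(-38/27133157) = -17645908/27133157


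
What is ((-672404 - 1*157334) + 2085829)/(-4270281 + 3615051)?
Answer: -418697/218410 ≈ -1.9170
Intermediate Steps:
((-672404 - 1*157334) + 2085829)/(-4270281 + 3615051) = ((-672404 - 157334) + 2085829)/(-655230) = (-829738 + 2085829)*(-1/655230) = 1256091*(-1/655230) = -418697/218410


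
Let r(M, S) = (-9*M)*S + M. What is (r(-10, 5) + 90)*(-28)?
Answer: -14840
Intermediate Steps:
r(M, S) = M - 9*M*S (r(M, S) = -9*M*S + M = M - 9*M*S)
(r(-10, 5) + 90)*(-28) = (-10*(1 - 9*5) + 90)*(-28) = (-10*(1 - 45) + 90)*(-28) = (-10*(-44) + 90)*(-28) = (440 + 90)*(-28) = 530*(-28) = -14840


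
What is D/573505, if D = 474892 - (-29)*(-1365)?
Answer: 435307/573505 ≈ 0.75903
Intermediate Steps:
D = 435307 (D = 474892 - 1*39585 = 474892 - 39585 = 435307)
D/573505 = 435307/573505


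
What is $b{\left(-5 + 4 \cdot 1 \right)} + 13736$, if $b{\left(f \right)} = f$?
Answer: $13735$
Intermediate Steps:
$b{\left(-5 + 4 \cdot 1 \right)} + 13736 = \left(-5 + 4 \cdot 1\right) + 13736 = \left(-5 + 4\right) + 13736 = -1 + 13736 = 13735$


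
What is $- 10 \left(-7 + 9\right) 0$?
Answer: $0$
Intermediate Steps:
$- 10 \left(-7 + 9\right) 0 = \left(-10\right) 2 \cdot 0 = \left(-20\right) 0 = 0$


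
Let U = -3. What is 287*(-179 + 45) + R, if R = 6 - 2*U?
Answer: -38446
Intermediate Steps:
R = 12 (R = 6 - 2*(-3) = 6 + 6 = 12)
287*(-179 + 45) + R = 287*(-179 + 45) + 12 = 287*(-134) + 12 = -38458 + 12 = -38446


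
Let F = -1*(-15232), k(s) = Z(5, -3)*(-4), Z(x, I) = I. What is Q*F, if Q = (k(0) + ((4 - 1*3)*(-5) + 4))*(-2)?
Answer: -335104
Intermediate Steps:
k(s) = 12 (k(s) = -3*(-4) = 12)
F = 15232
Q = -22 (Q = (12 + ((4 - 1*3)*(-5) + 4))*(-2) = (12 + ((4 - 3)*(-5) + 4))*(-2) = (12 + (1*(-5) + 4))*(-2) = (12 + (-5 + 4))*(-2) = (12 - 1)*(-2) = 11*(-2) = -22)
Q*F = -22*15232 = -335104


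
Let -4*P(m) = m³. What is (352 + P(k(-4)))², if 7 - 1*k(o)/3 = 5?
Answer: 88804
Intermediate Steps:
k(o) = 6 (k(o) = 21 - 3*5 = 21 - 15 = 6)
P(m) = -m³/4
(352 + P(k(-4)))² = (352 - ¼*6³)² = (352 - ¼*216)² = (352 - 54)² = 298² = 88804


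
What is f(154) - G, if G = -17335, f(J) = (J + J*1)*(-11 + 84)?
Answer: 39819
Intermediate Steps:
f(J) = 146*J (f(J) = (J + J)*73 = (2*J)*73 = 146*J)
f(154) - G = 146*154 - 1*(-17335) = 22484 + 17335 = 39819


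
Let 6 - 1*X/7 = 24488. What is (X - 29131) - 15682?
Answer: -216187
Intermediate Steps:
X = -171374 (X = 42 - 7*24488 = 42 - 171416 = -171374)
(X - 29131) - 15682 = (-171374 - 29131) - 15682 = -200505 - 15682 = -216187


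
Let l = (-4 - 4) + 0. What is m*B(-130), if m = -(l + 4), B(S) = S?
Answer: -520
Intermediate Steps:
l = -8 (l = -8 + 0 = -8)
m = 4 (m = -(-8 + 4) = -1*(-4) = 4)
m*B(-130) = 4*(-130) = -520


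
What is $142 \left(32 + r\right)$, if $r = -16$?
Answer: $2272$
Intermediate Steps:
$142 \left(32 + r\right) = 142 \left(32 - 16\right) = 142 \cdot 16 = 2272$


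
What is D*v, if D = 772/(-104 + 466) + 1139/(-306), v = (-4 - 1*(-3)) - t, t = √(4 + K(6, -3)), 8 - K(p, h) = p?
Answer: 5179/3258 + 5179*√6/3258 ≈ 5.4834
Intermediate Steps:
K(p, h) = 8 - p
t = √6 (t = √(4 + (8 - 1*6)) = √(4 + (8 - 6)) = √(4 + 2) = √6 ≈ 2.4495)
v = -1 - √6 (v = (-4 - 1*(-3)) - √6 = (-4 + 3) - √6 = -1 - √6 ≈ -3.4495)
D = -5179/3258 (D = 772/362 + 1139*(-1/306) = 772*(1/362) - 67/18 = 386/181 - 67/18 = -5179/3258 ≈ -1.5896)
D*v = -5179*(-1 - √6)/3258 = 5179/3258 + 5179*√6/3258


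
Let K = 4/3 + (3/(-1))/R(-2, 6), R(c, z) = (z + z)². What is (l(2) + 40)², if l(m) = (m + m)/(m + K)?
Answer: 4769856/2809 ≈ 1698.1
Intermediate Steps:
R(c, z) = 4*z² (R(c, z) = (2*z)² = 4*z²)
K = 21/16 (K = 4/3 + (3/(-1))/((4*6²)) = 4*(⅓) + (3*(-1))/((4*36)) = 4/3 - 3/144 = 4/3 - 3*1/144 = 4/3 - 1/48 = 21/16 ≈ 1.3125)
l(m) = 2*m/(21/16 + m) (l(m) = (m + m)/(m + 21/16) = (2*m)/(21/16 + m) = 2*m/(21/16 + m))
(l(2) + 40)² = (32*2/(21 + 16*2) + 40)² = (32*2/(21 + 32) + 40)² = (32*2/53 + 40)² = (32*2*(1/53) + 40)² = (64/53 + 40)² = (2184/53)² = 4769856/2809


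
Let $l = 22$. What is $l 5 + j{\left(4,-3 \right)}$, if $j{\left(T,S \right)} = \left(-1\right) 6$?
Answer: $104$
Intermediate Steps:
$j{\left(T,S \right)} = -6$
$l 5 + j{\left(4,-3 \right)} = 22 \cdot 5 - 6 = 110 - 6 = 104$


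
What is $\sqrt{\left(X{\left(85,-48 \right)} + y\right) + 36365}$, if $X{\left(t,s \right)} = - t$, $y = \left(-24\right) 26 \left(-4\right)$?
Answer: $2 \sqrt{9694} \approx 196.92$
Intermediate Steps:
$y = 2496$ ($y = \left(-624\right) \left(-4\right) = 2496$)
$\sqrt{\left(X{\left(85,-48 \right)} + y\right) + 36365} = \sqrt{\left(\left(-1\right) 85 + 2496\right) + 36365} = \sqrt{\left(-85 + 2496\right) + 36365} = \sqrt{2411 + 36365} = \sqrt{38776} = 2 \sqrt{9694}$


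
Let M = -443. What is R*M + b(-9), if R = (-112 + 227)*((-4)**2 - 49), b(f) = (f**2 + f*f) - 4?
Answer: 1681343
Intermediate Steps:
b(f) = -4 + 2*f**2 (b(f) = (f**2 + f**2) - 4 = 2*f**2 - 4 = -4 + 2*f**2)
R = -3795 (R = 115*(16 - 49) = 115*(-33) = -3795)
R*M + b(-9) = -3795*(-443) + (-4 + 2*(-9)**2) = 1681185 + (-4 + 2*81) = 1681185 + (-4 + 162) = 1681185 + 158 = 1681343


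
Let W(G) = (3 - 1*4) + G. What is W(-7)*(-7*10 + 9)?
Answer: 488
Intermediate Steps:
W(G) = -1 + G (W(G) = (3 - 4) + G = -1 + G)
W(-7)*(-7*10 + 9) = (-1 - 7)*(-7*10 + 9) = -8*(-70 + 9) = -8*(-61) = 488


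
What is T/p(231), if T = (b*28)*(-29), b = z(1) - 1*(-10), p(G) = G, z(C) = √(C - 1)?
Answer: -1160/33 ≈ -35.151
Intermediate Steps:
z(C) = √(-1 + C)
b = 10 (b = √(-1 + 1) - 1*(-10) = √0 + 10 = 0 + 10 = 10)
T = -8120 (T = (10*28)*(-29) = 280*(-29) = -8120)
T/p(231) = -8120/231 = -8120*1/231 = -1160/33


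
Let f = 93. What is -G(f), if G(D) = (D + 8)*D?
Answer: -9393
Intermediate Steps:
G(D) = D*(8 + D) (G(D) = (8 + D)*D = D*(8 + D))
-G(f) = -93*(8 + 93) = -93*101 = -1*9393 = -9393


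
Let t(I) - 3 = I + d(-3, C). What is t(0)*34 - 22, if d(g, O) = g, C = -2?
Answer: -22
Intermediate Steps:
t(I) = I (t(I) = 3 + (I - 3) = 3 + (-3 + I) = I)
t(0)*34 - 22 = 0*34 - 22 = 0 - 22 = -22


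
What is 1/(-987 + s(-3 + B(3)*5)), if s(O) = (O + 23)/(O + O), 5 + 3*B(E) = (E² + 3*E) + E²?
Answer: -101/99602 ≈ -0.0010140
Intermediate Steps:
B(E) = -5/3 + E + 2*E²/3 (B(E) = -5/3 + ((E² + 3*E) + E²)/3 = -5/3 + (2*E² + 3*E)/3 = -5/3 + (E + 2*E²/3) = -5/3 + E + 2*E²/3)
s(O) = (23 + O)/(2*O) (s(O) = (23 + O)/((2*O)) = (23 + O)*(1/(2*O)) = (23 + O)/(2*O))
1/(-987 + s(-3 + B(3)*5)) = 1/(-987 + (23 + (-3 + (-5/3 + 3 + (⅔)*3²)*5))/(2*(-3 + (-5/3 + 3 + (⅔)*3²)*5))) = 1/(-987 + (23 + (-3 + (-5/3 + 3 + (⅔)*9)*5))/(2*(-3 + (-5/3 + 3 + (⅔)*9)*5))) = 1/(-987 + (23 + (-3 + (-5/3 + 3 + 6)*5))/(2*(-3 + (-5/3 + 3 + 6)*5))) = 1/(-987 + (23 + (-3 + (22/3)*5))/(2*(-3 + (22/3)*5))) = 1/(-987 + (23 + (-3 + 110/3))/(2*(-3 + 110/3))) = 1/(-987 + (23 + 101/3)/(2*(101/3))) = 1/(-987 + (½)*(3/101)*(170/3)) = 1/(-987 + 85/101) = 1/(-99602/101) = -101/99602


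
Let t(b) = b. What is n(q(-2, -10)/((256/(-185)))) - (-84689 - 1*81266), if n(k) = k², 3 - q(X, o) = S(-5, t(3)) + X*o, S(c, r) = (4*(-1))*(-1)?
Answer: 10891120105/65536 ≈ 1.6619e+5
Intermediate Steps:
S(c, r) = 4 (S(c, r) = -4*(-1) = 4)
q(X, o) = -1 - X*o (q(X, o) = 3 - (4 + X*o) = 3 + (-4 - X*o) = -1 - X*o)
n(q(-2, -10)/((256/(-185)))) - (-84689 - 1*81266) = ((-1 - 1*(-2)*(-10))/((256/(-185))))² - (-84689 - 1*81266) = ((-1 - 20)/((256*(-1/185))))² - (-84689 - 81266) = (-21/(-256/185))² - 1*(-165955) = (-21*(-185/256))² + 165955 = (3885/256)² + 165955 = 15093225/65536 + 165955 = 10891120105/65536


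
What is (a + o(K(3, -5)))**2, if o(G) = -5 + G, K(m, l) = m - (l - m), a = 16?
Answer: 484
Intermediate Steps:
K(m, l) = -l + 2*m (K(m, l) = m + (m - l) = -l + 2*m)
(a + o(K(3, -5)))**2 = (16 + (-5 + (-1*(-5) + 2*3)))**2 = (16 + (-5 + (5 + 6)))**2 = (16 + (-5 + 11))**2 = (16 + 6)**2 = 22**2 = 484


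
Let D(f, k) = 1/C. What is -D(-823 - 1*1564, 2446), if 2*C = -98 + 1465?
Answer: -2/1367 ≈ -0.0014631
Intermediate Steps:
C = 1367/2 (C = (-98 + 1465)/2 = (½)*1367 = 1367/2 ≈ 683.50)
D(f, k) = 2/1367 (D(f, k) = 1/(1367/2) = 2/1367)
-D(-823 - 1*1564, 2446) = -1*2/1367 = -2/1367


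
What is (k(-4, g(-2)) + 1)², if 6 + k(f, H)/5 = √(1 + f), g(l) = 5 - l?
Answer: 766 - 290*I*√3 ≈ 766.0 - 502.29*I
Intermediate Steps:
k(f, H) = -30 + 5*√(1 + f)
(k(-4, g(-2)) + 1)² = ((-30 + 5*√(1 - 4)) + 1)² = ((-30 + 5*√(-3)) + 1)² = ((-30 + 5*(I*√3)) + 1)² = ((-30 + 5*I*√3) + 1)² = (-29 + 5*I*√3)²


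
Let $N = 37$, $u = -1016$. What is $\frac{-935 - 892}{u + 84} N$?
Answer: $\frac{67599}{932} \approx 72.531$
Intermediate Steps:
$\frac{-935 - 892}{u + 84} N = \frac{-935 - 892}{-1016 + 84} \cdot 37 = - \frac{1827}{-932} \cdot 37 = \left(-1827\right) \left(- \frac{1}{932}\right) 37 = \frac{1827}{932} \cdot 37 = \frac{67599}{932}$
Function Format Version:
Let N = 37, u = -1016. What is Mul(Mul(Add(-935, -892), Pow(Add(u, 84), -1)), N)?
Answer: Rational(67599, 932) ≈ 72.531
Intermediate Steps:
Mul(Mul(Add(-935, -892), Pow(Add(u, 84), -1)), N) = Mul(Mul(Add(-935, -892), Pow(Add(-1016, 84), -1)), 37) = Mul(Mul(-1827, Pow(-932, -1)), 37) = Mul(Mul(-1827, Rational(-1, 932)), 37) = Mul(Rational(1827, 932), 37) = Rational(67599, 932)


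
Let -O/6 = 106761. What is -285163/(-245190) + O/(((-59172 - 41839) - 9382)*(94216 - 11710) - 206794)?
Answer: 324688104092102/279157753769235 ≈ 1.1631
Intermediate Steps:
O = -640566 (O = -6*106761 = -640566)
-285163/(-245190) + O/(((-59172 - 41839) - 9382)*(94216 - 11710) - 206794) = -285163/(-245190) - 640566/(((-59172 - 41839) - 9382)*(94216 - 11710) - 206794) = -285163*(-1/245190) - 640566/((-101011 - 9382)*82506 - 206794) = 285163/245190 - 640566/(-110393*82506 - 206794) = 285163/245190 - 640566/(-9108084858 - 206794) = 285163/245190 - 640566/(-9108291652) = 285163/245190 - 640566*(-1/9108291652) = 285163/245190 + 320283/4554145826 = 324688104092102/279157753769235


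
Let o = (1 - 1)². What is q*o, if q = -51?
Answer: 0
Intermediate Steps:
o = 0 (o = 0² = 0)
q*o = -51*0 = 0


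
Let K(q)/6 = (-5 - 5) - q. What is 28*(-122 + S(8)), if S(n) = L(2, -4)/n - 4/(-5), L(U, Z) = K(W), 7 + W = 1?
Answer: -17388/5 ≈ -3477.6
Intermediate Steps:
W = -6 (W = -7 + 1 = -6)
K(q) = -60 - 6*q (K(q) = 6*((-5 - 5) - q) = 6*(-10 - q) = -60 - 6*q)
L(U, Z) = -24 (L(U, Z) = -60 - 6*(-6) = -60 + 36 = -24)
S(n) = ⅘ - 24/n (S(n) = -24/n - 4/(-5) = -24/n - 4*(-⅕) = -24/n + ⅘ = ⅘ - 24/n)
28*(-122 + S(8)) = 28*(-122 + (⅘ - 24/8)) = 28*(-122 + (⅘ - 24*⅛)) = 28*(-122 + (⅘ - 3)) = 28*(-122 - 11/5) = 28*(-621/5) = -17388/5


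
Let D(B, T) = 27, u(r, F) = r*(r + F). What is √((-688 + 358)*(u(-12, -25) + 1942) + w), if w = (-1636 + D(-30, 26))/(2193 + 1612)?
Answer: I*√11399713446745/3805 ≈ 887.34*I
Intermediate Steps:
u(r, F) = r*(F + r)
w = -1609/3805 (w = (-1636 + 27)/(2193 + 1612) = -1609/3805 ≈ -0.42286)
√((-688 + 358)*(u(-12, -25) + 1942) + w) = √((-688 + 358)*(-12*(-25 - 12) + 1942) - 1609/3805) = √(-330*(-12*(-37) + 1942) - 1609/3805) = √(-330*(444 + 1942) - 1609/3805) = √(-330*2386 - 1609/3805) = √(-787380 - 1609/3805) = √(-2995982509/3805) = I*√11399713446745/3805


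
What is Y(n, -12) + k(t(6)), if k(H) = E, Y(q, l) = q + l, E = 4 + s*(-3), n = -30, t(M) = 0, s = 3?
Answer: -47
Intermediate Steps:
E = -5 (E = 4 + 3*(-3) = 4 - 9 = -5)
Y(q, l) = l + q
k(H) = -5
Y(n, -12) + k(t(6)) = (-12 - 30) - 5 = -42 - 5 = -47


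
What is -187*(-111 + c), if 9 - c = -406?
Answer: -56848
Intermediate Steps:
c = 415 (c = 9 - 1*(-406) = 9 + 406 = 415)
-187*(-111 + c) = -187*(-111 + 415) = -187*304 = -56848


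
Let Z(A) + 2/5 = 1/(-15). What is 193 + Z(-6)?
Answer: 2888/15 ≈ 192.53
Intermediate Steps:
Z(A) = -7/15 (Z(A) = -⅖ + 1/(-15) = -⅖ - 1/15 = -7/15)
193 + Z(-6) = 193 - 7/15 = 2888/15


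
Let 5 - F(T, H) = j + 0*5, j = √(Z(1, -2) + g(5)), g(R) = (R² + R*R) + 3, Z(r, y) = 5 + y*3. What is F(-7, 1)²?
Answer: 77 - 20*√13 ≈ 4.8890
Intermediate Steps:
Z(r, y) = 5 + 3*y
g(R) = 3 + 2*R² (g(R) = (R² + R²) + 3 = 2*R² + 3 = 3 + 2*R²)
j = 2*√13 (j = √((5 + 3*(-2)) + (3 + 2*5²)) = √((5 - 6) + (3 + 2*25)) = √(-1 + (3 + 50)) = √(-1 + 53) = √52 = 2*√13 ≈ 7.2111)
F(T, H) = 5 - 2*√13 (F(T, H) = 5 - (2*√13 + 0*5) = 5 - (2*√13 + 0) = 5 - 2*√13)
F(-7, 1)² = (5 - 2*√13)²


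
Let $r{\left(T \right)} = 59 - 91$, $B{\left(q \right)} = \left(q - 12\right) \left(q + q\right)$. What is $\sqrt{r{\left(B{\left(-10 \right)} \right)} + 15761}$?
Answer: $7 \sqrt{321} \approx 125.42$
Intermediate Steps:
$B{\left(q \right)} = 2 q \left(-12 + q\right)$ ($B{\left(q \right)} = \left(-12 + q\right) 2 q = 2 q \left(-12 + q\right)$)
$r{\left(T \right)} = -32$ ($r{\left(T \right)} = 59 - 91 = -32$)
$\sqrt{r{\left(B{\left(-10 \right)} \right)} + 15761} = \sqrt{-32 + 15761} = \sqrt{15729} = 7 \sqrt{321}$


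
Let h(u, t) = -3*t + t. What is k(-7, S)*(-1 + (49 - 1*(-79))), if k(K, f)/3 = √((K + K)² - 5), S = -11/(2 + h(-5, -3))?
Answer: 381*√191 ≈ 5265.5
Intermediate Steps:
h(u, t) = -2*t
S = -11/8 (S = -11/(2 - 2*(-3)) = -11/(2 + 6) = -11/8 ≈ -1.3750)
k(K, f) = 3*√(-5 + 4*K²) (k(K, f) = 3*√((K + K)² - 5) = 3*√((2*K)² - 5) = 3*√(4*K² - 5) = 3*√(-5 + 4*K²))
k(-7, S)*(-1 + (49 - 1*(-79))) = (3*√(-5 + 4*(-7)²))*(-1 + (49 - 1*(-79))) = (3*√(-5 + 4*49))*(-1 + (49 + 79)) = (3*√(-5 + 196))*(-1 + 128) = (3*√191)*127 = 381*√191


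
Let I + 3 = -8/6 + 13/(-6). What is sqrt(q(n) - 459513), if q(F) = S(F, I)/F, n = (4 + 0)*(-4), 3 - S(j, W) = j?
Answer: I*sqrt(7352227)/4 ≈ 677.88*I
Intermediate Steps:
I = -13/2 (I = -3 + (-8/6 + 13/(-6)) = -3 + (-8*1/6 + 13*(-1/6)) = -3 + (-4/3 - 13/6) = -3 - 7/2 = -13/2 ≈ -6.5000)
S(j, W) = 3 - j
n = -16 (n = 4*(-4) = -16)
q(F) = (3 - F)/F
sqrt(q(n) - 459513) = sqrt((3 - 1*(-16))/(-16) - 459513) = sqrt(-(3 + 16)/16 - 459513) = sqrt(-1/16*19 - 459513) = sqrt(-19/16 - 459513) = sqrt(-7352227/16) = I*sqrt(7352227)/4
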